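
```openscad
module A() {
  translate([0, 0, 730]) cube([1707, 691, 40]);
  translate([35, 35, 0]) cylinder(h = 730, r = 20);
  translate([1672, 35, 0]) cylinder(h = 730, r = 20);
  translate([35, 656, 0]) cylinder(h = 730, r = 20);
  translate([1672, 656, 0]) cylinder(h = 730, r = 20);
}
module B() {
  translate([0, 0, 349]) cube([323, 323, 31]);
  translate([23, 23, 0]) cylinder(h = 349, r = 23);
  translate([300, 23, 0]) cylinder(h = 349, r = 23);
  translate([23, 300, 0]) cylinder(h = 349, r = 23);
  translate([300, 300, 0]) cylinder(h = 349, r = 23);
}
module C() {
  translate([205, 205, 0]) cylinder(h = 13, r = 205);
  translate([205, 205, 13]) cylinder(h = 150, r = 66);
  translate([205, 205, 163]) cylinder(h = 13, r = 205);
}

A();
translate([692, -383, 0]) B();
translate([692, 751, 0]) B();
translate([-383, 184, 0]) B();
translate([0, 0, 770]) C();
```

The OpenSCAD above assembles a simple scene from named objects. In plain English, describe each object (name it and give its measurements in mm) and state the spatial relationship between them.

A is a table with a 1707×691 mm rectangular top, 40 mm thick, top surface at z = 770 mm, supported by four round legs of 40 mm diameter, each leg's bounding box inset 15 mm from the nearest pair of top edges, running from the floor.

B is a four-legged stool. The seat is a 323×323×31 mm slab whose top surface is at z = 380 mm; four round legs, each 46 mm in diameter, run from the floor (z = 0) to the underside of the seat, each leg's axis is inset half a diameter from the nearest pair of seat edges (so the leg's bounding box is flush with the corner).

C is a spool: two coaxial disc flanges of radius 205 mm and thickness 13 mm, joined by a core cylinder of radius 66 mm and height 150 mm. The lower flange rests on z = 0 and the three cylinders share a vertical axis.

Three stools sit around the table at the −y, +y, −x sides. The spool is on top of the table.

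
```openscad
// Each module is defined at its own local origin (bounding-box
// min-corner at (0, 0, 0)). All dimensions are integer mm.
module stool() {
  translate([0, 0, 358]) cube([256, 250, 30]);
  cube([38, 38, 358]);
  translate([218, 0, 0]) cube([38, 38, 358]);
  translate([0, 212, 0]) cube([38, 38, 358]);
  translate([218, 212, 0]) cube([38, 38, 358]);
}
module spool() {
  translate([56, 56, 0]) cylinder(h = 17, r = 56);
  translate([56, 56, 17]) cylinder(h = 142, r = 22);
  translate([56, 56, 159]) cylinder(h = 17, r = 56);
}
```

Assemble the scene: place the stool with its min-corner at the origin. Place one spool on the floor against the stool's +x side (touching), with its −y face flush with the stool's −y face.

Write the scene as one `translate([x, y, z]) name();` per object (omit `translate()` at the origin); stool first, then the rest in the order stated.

stool();
translate([256, 0, 0]) spool();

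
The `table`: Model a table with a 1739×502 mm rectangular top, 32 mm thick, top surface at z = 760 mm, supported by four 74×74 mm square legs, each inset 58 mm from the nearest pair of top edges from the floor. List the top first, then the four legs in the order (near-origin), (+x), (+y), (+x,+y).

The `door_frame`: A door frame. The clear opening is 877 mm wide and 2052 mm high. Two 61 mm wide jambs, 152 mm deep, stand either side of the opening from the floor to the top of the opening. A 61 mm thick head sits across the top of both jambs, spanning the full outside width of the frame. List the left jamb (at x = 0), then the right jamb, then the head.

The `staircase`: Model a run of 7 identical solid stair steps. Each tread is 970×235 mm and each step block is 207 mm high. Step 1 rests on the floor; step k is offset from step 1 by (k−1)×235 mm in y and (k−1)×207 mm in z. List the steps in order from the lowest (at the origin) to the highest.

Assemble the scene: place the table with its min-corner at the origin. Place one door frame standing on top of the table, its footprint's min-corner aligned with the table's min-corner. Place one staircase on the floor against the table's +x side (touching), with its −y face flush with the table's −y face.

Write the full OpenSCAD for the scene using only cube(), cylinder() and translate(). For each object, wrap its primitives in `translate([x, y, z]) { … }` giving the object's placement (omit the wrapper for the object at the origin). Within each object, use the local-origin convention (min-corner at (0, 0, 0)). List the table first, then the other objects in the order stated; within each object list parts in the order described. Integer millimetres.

translate([0, 0, 728]) cube([1739, 502, 32]);
translate([58, 58, 0]) cube([74, 74, 728]);
translate([1607, 58, 0]) cube([74, 74, 728]);
translate([58, 370, 0]) cube([74, 74, 728]);
translate([1607, 370, 0]) cube([74, 74, 728]);
translate([0, 0, 760]) {
  cube([61, 152, 2052]);
  translate([938, 0, 0]) cube([61, 152, 2052]);
  translate([0, 0, 2052]) cube([999, 152, 61]);
}
translate([1739, 0, 0]) {
  cube([970, 235, 207]);
  translate([0, 235, 207]) cube([970, 235, 207]);
  translate([0, 470, 414]) cube([970, 235, 207]);
  translate([0, 705, 621]) cube([970, 235, 207]);
  translate([0, 940, 828]) cube([970, 235, 207]);
  translate([0, 1175, 1035]) cube([970, 235, 207]);
  translate([0, 1410, 1242]) cube([970, 235, 207]);
}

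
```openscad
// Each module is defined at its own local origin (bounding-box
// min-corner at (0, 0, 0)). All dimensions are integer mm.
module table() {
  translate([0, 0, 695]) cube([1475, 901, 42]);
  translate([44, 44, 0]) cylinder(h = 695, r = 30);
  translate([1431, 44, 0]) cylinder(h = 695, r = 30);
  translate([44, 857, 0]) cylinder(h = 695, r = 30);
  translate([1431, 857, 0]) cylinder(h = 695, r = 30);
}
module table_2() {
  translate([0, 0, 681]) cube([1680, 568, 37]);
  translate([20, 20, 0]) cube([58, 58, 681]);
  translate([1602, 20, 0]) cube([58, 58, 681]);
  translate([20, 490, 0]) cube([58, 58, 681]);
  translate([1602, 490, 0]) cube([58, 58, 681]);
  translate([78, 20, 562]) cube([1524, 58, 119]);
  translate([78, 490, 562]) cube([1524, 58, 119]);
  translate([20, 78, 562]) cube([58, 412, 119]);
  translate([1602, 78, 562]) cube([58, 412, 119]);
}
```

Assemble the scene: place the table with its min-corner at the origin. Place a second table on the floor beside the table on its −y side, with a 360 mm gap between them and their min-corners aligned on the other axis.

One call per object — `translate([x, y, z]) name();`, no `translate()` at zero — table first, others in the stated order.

table();
translate([0, -928, 0]) table_2();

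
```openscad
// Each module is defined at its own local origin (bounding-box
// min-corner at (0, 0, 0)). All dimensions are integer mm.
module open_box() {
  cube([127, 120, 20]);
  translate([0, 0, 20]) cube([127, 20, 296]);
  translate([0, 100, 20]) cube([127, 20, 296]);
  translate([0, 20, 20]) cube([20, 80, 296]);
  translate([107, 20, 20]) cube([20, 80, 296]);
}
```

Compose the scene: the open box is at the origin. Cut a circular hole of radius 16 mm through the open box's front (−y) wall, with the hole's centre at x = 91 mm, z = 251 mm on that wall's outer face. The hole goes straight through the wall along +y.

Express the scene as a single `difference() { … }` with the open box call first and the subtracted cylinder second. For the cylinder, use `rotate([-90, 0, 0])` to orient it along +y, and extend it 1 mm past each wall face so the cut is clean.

difference() {
  open_box();
  translate([91, -1, 251]) rotate([-90, 0, 0]) cylinder(h = 22, r = 16);
}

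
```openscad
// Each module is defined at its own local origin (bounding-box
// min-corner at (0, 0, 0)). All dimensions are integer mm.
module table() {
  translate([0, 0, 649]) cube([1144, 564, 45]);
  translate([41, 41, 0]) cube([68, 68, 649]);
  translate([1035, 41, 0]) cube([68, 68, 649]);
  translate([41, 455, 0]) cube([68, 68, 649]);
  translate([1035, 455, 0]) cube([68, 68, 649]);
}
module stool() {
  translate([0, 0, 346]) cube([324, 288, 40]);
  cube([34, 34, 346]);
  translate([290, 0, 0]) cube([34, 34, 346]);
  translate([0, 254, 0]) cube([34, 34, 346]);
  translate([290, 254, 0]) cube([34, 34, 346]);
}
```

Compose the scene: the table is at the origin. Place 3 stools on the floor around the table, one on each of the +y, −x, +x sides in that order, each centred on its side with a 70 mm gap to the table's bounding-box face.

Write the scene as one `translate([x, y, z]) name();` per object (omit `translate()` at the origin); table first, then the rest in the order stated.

table();
translate([410, 634, 0]) stool();
translate([-394, 138, 0]) stool();
translate([1214, 138, 0]) stool();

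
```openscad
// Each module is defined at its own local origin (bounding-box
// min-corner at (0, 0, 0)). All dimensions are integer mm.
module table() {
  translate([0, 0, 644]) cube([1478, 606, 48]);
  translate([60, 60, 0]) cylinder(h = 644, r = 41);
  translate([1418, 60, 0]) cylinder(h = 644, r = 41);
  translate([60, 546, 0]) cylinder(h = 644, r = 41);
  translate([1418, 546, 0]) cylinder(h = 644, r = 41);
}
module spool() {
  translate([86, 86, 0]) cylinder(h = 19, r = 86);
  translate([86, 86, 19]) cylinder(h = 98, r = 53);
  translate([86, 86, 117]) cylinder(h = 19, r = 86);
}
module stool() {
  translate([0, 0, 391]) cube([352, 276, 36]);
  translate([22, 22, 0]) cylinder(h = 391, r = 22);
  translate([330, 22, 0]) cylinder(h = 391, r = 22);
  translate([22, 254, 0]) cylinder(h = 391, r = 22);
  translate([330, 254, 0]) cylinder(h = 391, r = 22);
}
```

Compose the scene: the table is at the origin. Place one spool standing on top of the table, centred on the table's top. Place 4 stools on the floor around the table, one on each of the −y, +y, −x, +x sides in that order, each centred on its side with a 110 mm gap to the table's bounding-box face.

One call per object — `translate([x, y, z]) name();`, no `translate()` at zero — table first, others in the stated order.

table();
translate([653, 217, 692]) spool();
translate([563, -386, 0]) stool();
translate([563, 716, 0]) stool();
translate([-462, 165, 0]) stool();
translate([1588, 165, 0]) stool();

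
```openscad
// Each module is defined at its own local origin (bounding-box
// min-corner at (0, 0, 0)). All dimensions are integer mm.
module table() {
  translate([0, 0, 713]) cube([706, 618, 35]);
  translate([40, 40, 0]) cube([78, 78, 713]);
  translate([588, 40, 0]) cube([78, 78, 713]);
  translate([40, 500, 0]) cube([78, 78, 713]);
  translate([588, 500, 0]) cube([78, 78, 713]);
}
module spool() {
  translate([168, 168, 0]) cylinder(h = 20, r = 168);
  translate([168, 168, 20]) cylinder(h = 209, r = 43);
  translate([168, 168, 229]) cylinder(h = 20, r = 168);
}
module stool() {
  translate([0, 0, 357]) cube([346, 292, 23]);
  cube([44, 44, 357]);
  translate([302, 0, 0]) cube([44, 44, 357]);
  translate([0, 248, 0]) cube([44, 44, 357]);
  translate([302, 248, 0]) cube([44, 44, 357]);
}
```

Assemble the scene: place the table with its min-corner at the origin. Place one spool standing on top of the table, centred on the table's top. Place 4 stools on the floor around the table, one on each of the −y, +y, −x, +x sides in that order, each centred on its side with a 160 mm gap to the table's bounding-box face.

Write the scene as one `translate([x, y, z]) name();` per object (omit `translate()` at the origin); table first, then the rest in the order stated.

table();
translate([185, 141, 748]) spool();
translate([180, -452, 0]) stool();
translate([180, 778, 0]) stool();
translate([-506, 163, 0]) stool();
translate([866, 163, 0]) stool();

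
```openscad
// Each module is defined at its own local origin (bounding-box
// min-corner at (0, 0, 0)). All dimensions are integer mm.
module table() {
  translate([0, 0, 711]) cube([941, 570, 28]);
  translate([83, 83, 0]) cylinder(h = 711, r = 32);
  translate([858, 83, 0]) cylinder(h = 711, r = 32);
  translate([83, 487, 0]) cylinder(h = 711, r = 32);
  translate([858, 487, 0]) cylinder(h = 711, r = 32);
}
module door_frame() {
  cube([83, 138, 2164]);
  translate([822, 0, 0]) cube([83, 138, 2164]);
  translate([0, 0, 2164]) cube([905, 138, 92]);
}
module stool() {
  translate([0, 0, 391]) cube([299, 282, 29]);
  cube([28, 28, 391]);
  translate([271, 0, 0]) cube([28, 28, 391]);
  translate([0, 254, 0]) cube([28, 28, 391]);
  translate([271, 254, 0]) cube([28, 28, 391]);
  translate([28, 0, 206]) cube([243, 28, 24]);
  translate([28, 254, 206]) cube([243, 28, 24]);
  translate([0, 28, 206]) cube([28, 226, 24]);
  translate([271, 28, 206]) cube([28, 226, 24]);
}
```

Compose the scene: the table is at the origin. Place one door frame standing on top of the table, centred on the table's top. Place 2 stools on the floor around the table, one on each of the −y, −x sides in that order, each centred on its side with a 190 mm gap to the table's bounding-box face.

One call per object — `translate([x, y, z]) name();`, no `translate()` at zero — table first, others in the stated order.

table();
translate([18, 216, 739]) door_frame();
translate([321, -472, 0]) stool();
translate([-489, 144, 0]) stool();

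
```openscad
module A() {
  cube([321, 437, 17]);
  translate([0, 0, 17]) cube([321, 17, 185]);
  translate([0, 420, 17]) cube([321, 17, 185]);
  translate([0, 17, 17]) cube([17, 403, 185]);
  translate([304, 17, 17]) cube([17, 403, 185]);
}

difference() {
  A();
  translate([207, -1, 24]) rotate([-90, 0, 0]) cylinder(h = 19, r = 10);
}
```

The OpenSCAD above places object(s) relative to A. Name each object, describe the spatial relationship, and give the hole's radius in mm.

The subtracted cylinder has r = 10 mm.

A is an open box. The open box has a circular hole through its front wall. The hole's radius is 10 mm.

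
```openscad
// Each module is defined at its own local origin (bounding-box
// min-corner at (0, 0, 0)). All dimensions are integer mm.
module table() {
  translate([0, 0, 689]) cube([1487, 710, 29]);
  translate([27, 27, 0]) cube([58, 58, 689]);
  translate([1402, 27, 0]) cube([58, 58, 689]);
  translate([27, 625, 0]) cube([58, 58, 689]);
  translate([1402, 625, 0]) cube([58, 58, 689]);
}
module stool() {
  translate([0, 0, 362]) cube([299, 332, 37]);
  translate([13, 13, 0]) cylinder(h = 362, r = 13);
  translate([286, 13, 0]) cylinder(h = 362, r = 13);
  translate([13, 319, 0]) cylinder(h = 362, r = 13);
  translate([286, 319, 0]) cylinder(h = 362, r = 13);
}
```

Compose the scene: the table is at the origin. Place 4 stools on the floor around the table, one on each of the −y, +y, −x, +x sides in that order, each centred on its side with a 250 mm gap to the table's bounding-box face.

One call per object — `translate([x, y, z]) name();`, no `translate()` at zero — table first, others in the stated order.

table();
translate([594, -582, 0]) stool();
translate([594, 960, 0]) stool();
translate([-549, 189, 0]) stool();
translate([1737, 189, 0]) stool();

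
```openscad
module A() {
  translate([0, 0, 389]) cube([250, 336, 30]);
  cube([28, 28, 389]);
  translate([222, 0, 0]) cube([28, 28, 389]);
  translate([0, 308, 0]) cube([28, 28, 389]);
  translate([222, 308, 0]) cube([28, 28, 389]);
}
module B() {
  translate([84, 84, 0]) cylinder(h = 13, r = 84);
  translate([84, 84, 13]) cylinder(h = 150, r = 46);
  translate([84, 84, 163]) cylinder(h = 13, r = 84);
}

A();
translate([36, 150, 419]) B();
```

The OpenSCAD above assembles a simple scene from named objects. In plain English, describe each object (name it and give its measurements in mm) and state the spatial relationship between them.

A is a four-legged stool. The seat is 250×336 mm, 30 mm thick, top at z = 419 mm. It stands on four square legs, each 28×28 mm in cross-section, from z = 0 to the seat underside, each flush with a corner of the seat.

B is a spool: two coaxial disc flanges of radius 84 mm and thickness 13 mm, joined by a core cylinder of radius 46 mm and height 150 mm. The lower flange rests on z = 0 and the three cylinders share a vertical axis.

The spool is on top of the stool.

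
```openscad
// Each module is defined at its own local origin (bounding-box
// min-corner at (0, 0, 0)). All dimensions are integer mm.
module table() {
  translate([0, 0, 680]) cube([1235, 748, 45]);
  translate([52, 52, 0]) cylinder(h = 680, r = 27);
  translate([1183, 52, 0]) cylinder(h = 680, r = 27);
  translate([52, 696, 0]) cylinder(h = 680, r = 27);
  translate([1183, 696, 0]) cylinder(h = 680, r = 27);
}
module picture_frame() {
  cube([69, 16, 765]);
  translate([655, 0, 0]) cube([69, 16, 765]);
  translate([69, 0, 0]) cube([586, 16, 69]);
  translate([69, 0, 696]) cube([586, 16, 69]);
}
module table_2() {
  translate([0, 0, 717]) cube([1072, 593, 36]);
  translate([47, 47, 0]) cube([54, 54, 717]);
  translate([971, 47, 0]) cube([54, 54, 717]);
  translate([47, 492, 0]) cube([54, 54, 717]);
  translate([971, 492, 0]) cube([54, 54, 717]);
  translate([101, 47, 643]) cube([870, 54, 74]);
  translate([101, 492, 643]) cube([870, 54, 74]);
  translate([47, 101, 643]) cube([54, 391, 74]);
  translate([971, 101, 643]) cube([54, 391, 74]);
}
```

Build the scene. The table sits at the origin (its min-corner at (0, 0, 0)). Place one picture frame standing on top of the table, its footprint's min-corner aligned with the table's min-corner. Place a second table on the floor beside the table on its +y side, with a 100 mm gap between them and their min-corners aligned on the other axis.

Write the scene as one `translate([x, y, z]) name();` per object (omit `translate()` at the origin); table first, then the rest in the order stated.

table();
translate([0, 0, 725]) picture_frame();
translate([0, 848, 0]) table_2();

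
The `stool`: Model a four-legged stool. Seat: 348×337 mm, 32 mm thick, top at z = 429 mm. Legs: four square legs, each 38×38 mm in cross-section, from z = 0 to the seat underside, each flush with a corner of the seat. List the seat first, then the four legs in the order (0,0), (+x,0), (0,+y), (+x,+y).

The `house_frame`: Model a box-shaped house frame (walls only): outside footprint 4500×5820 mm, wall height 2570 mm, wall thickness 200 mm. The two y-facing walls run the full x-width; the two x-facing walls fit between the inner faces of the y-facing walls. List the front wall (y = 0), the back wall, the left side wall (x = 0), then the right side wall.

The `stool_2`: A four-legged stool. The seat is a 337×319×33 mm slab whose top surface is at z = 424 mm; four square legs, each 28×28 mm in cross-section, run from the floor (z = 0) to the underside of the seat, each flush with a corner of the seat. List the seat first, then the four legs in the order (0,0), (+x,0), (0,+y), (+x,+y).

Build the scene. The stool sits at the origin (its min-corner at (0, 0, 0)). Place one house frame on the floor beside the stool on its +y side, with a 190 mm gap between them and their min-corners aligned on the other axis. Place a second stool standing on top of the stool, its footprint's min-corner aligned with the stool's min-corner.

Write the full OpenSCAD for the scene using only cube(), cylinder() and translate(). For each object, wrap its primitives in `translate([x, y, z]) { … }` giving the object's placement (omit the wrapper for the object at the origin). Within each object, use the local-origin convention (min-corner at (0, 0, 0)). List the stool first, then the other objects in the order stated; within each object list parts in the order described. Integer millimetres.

translate([0, 0, 397]) cube([348, 337, 32]);
cube([38, 38, 397]);
translate([310, 0, 0]) cube([38, 38, 397]);
translate([0, 299, 0]) cube([38, 38, 397]);
translate([310, 299, 0]) cube([38, 38, 397]);
translate([0, 527, 0]) {
  cube([4500, 200, 2570]);
  translate([0, 5620, 0]) cube([4500, 200, 2570]);
  translate([0, 200, 0]) cube([200, 5420, 2570]);
  translate([4300, 200, 0]) cube([200, 5420, 2570]);
}
translate([0, 0, 429]) {
  translate([0, 0, 391]) cube([337, 319, 33]);
  cube([28, 28, 391]);
  translate([309, 0, 0]) cube([28, 28, 391]);
  translate([0, 291, 0]) cube([28, 28, 391]);
  translate([309, 291, 0]) cube([28, 28, 391]);
}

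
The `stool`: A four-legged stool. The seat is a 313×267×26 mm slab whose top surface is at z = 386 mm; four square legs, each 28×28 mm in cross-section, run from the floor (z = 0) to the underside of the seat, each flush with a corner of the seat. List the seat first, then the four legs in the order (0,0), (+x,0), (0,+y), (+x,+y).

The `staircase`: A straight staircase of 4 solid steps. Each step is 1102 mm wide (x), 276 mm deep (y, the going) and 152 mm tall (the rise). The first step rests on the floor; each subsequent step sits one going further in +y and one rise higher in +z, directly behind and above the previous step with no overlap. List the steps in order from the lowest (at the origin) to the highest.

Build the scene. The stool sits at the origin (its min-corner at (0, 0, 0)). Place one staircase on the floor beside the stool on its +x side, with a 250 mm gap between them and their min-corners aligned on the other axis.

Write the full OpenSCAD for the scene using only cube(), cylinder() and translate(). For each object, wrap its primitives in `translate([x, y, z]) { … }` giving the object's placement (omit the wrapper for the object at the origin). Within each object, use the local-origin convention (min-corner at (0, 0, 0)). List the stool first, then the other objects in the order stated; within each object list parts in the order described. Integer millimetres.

translate([0, 0, 360]) cube([313, 267, 26]);
cube([28, 28, 360]);
translate([285, 0, 0]) cube([28, 28, 360]);
translate([0, 239, 0]) cube([28, 28, 360]);
translate([285, 239, 0]) cube([28, 28, 360]);
translate([563, 0, 0]) {
  cube([1102, 276, 152]);
  translate([0, 276, 152]) cube([1102, 276, 152]);
  translate([0, 552, 304]) cube([1102, 276, 152]);
  translate([0, 828, 456]) cube([1102, 276, 152]);
}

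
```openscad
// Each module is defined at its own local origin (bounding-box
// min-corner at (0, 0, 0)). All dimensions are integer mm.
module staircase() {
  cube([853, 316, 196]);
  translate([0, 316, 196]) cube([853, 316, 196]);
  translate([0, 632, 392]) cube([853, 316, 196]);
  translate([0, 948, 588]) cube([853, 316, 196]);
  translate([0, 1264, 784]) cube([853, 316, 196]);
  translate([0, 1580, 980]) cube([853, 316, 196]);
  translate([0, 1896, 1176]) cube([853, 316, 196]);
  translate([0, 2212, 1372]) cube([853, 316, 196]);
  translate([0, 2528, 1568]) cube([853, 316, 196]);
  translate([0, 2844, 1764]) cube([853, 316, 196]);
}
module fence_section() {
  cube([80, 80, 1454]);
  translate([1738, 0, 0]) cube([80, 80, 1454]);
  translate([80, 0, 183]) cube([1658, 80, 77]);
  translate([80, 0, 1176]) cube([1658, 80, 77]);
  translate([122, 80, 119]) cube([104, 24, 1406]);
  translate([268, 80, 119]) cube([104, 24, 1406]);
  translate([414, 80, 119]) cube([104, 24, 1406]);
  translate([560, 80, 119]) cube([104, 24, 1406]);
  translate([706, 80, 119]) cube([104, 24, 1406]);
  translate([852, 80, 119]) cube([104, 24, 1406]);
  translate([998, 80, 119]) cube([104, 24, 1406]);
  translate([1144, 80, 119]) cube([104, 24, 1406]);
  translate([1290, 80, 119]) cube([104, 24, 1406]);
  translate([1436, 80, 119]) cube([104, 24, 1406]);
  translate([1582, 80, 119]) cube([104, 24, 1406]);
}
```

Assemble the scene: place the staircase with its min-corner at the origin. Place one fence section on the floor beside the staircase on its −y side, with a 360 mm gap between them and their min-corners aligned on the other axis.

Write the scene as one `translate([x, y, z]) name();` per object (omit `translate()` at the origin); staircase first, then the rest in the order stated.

staircase();
translate([0, -464, 0]) fence_section();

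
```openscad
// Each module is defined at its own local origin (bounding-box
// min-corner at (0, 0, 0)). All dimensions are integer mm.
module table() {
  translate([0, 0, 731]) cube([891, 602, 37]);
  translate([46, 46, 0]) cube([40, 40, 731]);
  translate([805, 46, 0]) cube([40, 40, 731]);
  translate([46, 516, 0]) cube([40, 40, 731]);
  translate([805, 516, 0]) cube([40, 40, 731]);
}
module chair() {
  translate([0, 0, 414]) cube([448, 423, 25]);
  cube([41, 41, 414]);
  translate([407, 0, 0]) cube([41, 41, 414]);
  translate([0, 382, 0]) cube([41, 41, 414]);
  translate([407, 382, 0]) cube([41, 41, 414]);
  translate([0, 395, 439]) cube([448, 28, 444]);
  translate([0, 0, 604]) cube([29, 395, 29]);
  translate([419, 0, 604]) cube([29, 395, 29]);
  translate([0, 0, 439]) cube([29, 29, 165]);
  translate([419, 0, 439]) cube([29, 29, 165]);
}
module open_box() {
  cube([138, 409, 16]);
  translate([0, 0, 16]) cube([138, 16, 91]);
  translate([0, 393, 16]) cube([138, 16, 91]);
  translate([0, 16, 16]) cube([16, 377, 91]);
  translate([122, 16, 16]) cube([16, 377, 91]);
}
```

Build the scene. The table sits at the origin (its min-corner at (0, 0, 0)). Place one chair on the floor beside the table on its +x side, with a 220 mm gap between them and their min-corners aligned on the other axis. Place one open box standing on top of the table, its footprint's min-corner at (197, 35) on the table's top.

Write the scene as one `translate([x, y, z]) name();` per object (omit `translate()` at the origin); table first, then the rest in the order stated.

table();
translate([1111, 0, 0]) chair();
translate([197, 35, 768]) open_box();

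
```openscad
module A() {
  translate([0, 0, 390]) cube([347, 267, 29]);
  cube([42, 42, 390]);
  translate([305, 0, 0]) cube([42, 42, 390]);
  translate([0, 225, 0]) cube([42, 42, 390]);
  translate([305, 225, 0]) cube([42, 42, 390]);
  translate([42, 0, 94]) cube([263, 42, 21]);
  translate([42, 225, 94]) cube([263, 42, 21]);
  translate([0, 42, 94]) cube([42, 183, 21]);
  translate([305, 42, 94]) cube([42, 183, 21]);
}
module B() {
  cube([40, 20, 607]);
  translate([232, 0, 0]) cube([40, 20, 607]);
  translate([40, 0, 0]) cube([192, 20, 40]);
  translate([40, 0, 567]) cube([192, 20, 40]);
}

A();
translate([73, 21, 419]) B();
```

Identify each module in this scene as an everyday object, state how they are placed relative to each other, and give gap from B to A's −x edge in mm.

A is a stool. B is a picture frame. The picture frame is on top of the stool. The gap from the picture frame to the stool's −x edge is 73 mm.

The picture frame's min-x is at 73; the stool's min-x is 0; gap = 73 mm.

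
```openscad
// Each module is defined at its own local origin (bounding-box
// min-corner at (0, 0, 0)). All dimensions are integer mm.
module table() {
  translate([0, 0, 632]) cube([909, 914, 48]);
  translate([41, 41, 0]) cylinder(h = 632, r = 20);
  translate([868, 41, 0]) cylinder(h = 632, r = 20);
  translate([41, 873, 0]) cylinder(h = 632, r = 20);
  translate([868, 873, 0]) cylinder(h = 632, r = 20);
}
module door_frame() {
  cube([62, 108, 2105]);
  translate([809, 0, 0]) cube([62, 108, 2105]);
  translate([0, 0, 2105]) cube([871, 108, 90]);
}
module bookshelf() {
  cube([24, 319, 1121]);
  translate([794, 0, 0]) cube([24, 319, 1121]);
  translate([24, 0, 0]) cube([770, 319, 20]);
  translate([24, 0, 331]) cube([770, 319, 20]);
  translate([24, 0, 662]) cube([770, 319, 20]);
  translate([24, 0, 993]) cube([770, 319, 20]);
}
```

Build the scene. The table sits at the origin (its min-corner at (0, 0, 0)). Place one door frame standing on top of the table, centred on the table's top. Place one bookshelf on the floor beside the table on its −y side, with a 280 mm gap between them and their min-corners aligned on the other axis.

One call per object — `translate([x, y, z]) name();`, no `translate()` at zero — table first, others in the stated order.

table();
translate([19, 403, 680]) door_frame();
translate([0, -599, 0]) bookshelf();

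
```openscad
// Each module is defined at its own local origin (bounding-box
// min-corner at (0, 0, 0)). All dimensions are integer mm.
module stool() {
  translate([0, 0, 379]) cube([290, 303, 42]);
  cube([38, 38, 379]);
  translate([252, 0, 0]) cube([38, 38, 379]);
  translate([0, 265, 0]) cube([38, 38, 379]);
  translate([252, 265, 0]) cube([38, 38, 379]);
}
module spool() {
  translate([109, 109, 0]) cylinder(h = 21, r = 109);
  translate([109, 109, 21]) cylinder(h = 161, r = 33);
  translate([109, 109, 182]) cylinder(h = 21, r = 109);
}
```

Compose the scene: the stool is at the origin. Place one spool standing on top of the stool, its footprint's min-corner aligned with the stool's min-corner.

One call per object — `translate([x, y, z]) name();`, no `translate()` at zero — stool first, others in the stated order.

stool();
translate([0, 0, 421]) spool();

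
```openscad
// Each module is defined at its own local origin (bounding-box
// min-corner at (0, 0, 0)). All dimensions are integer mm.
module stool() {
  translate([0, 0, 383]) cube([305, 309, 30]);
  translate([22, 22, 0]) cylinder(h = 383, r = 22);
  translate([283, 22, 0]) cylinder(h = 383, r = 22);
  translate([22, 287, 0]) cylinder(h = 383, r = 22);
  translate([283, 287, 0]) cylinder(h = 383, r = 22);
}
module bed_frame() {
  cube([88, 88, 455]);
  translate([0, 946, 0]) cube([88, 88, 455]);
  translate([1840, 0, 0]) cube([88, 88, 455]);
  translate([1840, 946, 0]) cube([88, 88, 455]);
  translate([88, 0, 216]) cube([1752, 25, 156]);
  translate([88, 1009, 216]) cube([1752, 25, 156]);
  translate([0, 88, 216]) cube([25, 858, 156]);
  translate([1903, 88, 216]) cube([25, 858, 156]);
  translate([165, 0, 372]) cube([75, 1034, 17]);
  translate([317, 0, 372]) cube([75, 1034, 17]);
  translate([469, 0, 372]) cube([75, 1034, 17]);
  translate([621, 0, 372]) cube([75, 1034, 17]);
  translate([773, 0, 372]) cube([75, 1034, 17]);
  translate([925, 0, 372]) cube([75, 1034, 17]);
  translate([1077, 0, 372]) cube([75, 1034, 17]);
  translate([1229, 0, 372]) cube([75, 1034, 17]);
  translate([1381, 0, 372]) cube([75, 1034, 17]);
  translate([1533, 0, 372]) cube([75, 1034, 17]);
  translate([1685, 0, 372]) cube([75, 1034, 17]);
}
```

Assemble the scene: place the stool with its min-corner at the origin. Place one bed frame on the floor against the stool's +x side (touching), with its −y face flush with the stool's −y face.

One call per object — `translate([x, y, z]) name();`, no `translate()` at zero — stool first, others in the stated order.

stool();
translate([305, 0, 0]) bed_frame();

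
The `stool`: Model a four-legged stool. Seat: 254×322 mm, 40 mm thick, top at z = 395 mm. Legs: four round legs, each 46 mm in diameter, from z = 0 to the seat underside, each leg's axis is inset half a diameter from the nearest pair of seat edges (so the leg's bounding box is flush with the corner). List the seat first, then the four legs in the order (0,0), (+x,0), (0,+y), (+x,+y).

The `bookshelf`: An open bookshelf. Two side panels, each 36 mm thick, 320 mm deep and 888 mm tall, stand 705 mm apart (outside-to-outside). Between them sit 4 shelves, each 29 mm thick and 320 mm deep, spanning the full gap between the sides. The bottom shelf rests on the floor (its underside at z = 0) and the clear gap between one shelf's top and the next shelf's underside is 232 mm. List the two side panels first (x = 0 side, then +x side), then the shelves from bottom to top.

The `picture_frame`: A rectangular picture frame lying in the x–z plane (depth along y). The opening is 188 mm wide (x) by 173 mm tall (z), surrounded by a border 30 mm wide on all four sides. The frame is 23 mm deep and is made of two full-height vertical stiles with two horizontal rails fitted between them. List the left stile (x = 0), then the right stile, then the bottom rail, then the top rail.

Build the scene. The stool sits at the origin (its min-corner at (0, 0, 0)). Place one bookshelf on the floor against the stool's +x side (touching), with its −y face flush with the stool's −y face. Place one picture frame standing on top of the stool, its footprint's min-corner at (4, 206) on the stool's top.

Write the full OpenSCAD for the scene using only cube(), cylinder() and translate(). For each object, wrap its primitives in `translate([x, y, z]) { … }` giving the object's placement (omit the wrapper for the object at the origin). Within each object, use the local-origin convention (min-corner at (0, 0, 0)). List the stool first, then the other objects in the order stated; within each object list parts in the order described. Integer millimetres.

translate([0, 0, 355]) cube([254, 322, 40]);
translate([23, 23, 0]) cylinder(h = 355, r = 23);
translate([231, 23, 0]) cylinder(h = 355, r = 23);
translate([23, 299, 0]) cylinder(h = 355, r = 23);
translate([231, 299, 0]) cylinder(h = 355, r = 23);
translate([254, 0, 0]) {
  cube([36, 320, 888]);
  translate([669, 0, 0]) cube([36, 320, 888]);
  translate([36, 0, 0]) cube([633, 320, 29]);
  translate([36, 0, 261]) cube([633, 320, 29]);
  translate([36, 0, 522]) cube([633, 320, 29]);
  translate([36, 0, 783]) cube([633, 320, 29]);
}
translate([4, 206, 395]) {
  cube([30, 23, 233]);
  translate([218, 0, 0]) cube([30, 23, 233]);
  translate([30, 0, 0]) cube([188, 23, 30]);
  translate([30, 0, 203]) cube([188, 23, 30]);
}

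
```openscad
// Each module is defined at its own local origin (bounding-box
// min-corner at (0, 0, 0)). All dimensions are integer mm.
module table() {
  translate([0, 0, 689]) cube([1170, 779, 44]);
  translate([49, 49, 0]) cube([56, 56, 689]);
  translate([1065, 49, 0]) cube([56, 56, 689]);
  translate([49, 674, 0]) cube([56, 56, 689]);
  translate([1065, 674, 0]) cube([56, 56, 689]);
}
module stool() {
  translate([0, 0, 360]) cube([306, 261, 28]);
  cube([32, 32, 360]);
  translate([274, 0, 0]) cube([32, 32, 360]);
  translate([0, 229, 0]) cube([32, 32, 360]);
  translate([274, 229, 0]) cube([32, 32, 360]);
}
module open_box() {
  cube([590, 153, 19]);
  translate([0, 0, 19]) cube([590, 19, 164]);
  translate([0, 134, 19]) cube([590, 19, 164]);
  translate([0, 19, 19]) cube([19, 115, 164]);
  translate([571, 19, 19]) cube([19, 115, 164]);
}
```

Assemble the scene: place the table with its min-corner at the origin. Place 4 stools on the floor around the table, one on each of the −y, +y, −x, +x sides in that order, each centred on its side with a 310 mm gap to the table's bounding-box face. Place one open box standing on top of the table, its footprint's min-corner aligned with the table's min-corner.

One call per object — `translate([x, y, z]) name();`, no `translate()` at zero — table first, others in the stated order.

table();
translate([432, -571, 0]) stool();
translate([432, 1089, 0]) stool();
translate([-616, 259, 0]) stool();
translate([1480, 259, 0]) stool();
translate([0, 0, 733]) open_box();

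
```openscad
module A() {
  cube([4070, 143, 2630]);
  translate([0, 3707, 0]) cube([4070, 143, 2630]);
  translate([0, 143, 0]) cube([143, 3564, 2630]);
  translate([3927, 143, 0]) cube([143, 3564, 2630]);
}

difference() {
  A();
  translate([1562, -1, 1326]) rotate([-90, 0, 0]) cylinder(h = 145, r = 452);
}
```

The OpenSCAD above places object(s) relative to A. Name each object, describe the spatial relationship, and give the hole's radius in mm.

The subtracted cylinder has r = 452 mm.

A is a house frame. The house frame has a circular hole through its front wall. The hole's radius is 452 mm.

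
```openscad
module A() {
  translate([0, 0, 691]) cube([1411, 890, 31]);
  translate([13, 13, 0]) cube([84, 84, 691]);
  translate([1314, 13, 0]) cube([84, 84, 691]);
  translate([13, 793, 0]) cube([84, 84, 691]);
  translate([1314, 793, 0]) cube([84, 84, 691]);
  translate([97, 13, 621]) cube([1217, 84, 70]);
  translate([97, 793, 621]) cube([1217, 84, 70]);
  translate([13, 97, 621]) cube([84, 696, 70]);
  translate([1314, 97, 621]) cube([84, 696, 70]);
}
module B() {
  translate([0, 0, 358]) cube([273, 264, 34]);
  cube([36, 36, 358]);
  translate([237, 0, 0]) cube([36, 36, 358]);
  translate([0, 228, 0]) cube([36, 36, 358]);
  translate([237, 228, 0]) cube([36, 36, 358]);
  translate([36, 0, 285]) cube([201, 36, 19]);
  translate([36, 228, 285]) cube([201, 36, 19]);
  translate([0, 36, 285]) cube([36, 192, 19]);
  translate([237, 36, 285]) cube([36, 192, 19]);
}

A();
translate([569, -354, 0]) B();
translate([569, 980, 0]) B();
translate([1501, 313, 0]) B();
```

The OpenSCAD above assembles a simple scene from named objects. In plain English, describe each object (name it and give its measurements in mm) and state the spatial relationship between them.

A is a table with a 1411×890 mm rectangular top, 31 mm thick, top surface at z = 722 mm, supported by four 84×84 mm square legs, each inset 13 mm from the nearest pair of top edges, running from the floor. Four apron rails, 84 mm thick and 70 mm tall, run between adjacent legs with their top edges flush with the underside of the top and their outer faces flush with the legs' outer faces.

B is a four-legged stool. The seat is a 273×264×34 mm slab whose top surface is at z = 392 mm; four square legs, each 36×36 mm in cross-section, run from the floor (z = 0) to the underside of the seat, each flush with a corner of the seat. Four stretchers, 36 mm wide and 19 mm tall, connect adjacent legs with their undersides at z = 285 mm, each running between the inner faces of the legs it joins and aligned with the legs' outer faces on the other axis.

Three stools sit around the table at the −y, +y, +x sides.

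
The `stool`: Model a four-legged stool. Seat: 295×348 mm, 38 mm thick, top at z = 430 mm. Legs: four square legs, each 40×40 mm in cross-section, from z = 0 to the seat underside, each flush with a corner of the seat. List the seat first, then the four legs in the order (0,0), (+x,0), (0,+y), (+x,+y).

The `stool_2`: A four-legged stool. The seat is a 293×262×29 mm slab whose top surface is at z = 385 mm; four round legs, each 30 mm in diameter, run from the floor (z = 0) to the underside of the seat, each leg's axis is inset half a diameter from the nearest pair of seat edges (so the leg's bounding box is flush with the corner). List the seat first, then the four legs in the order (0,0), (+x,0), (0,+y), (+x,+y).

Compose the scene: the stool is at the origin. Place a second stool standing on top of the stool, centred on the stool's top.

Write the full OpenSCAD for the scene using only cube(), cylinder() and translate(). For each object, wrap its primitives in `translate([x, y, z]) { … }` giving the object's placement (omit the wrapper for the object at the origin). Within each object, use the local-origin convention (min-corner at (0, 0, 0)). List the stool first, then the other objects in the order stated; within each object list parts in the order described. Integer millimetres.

translate([0, 0, 392]) cube([295, 348, 38]);
cube([40, 40, 392]);
translate([255, 0, 0]) cube([40, 40, 392]);
translate([0, 308, 0]) cube([40, 40, 392]);
translate([255, 308, 0]) cube([40, 40, 392]);
translate([1, 43, 430]) {
  translate([0, 0, 356]) cube([293, 262, 29]);
  translate([15, 15, 0]) cylinder(h = 356, r = 15);
  translate([278, 15, 0]) cylinder(h = 356, r = 15);
  translate([15, 247, 0]) cylinder(h = 356, r = 15);
  translate([278, 247, 0]) cylinder(h = 356, r = 15);
}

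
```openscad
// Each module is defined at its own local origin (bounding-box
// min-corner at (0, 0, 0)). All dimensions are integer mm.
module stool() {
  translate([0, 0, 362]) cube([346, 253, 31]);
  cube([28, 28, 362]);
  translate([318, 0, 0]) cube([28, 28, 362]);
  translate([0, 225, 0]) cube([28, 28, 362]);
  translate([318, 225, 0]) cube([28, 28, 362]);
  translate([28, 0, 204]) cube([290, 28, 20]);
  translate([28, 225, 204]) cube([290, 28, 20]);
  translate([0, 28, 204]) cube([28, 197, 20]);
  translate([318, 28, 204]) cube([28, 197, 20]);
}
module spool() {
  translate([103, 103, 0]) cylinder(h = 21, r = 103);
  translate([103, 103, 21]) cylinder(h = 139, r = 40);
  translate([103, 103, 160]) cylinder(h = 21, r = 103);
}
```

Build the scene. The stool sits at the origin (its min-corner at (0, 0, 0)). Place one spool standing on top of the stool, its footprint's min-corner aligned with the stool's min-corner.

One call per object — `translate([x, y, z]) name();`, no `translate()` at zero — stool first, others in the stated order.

stool();
translate([0, 0, 393]) spool();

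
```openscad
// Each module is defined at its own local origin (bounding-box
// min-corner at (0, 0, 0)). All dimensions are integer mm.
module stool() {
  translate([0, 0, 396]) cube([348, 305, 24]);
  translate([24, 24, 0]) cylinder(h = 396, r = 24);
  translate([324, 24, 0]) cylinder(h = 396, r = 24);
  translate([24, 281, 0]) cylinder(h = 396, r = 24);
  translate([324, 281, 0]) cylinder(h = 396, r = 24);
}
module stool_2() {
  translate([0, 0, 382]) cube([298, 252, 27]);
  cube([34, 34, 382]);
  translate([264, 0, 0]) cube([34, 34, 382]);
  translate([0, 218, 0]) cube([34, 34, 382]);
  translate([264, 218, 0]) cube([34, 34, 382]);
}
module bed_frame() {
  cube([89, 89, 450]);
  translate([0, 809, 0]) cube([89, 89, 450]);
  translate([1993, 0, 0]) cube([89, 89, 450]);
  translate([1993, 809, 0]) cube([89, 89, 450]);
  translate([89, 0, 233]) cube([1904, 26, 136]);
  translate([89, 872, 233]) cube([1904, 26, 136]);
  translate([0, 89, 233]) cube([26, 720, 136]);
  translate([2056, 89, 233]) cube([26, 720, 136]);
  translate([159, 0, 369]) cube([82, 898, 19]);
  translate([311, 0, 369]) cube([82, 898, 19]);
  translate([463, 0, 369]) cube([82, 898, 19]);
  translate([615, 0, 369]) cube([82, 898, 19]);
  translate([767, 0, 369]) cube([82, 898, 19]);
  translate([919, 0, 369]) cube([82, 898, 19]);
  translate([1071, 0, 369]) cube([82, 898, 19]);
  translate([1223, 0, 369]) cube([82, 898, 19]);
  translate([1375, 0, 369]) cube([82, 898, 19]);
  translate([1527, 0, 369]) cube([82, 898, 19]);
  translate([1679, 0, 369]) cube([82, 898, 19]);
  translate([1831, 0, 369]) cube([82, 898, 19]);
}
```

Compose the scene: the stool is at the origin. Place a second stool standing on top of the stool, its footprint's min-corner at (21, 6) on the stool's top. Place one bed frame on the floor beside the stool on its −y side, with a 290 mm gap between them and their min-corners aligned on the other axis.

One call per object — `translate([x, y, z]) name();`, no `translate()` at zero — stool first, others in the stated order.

stool();
translate([21, 6, 420]) stool_2();
translate([0, -1188, 0]) bed_frame();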